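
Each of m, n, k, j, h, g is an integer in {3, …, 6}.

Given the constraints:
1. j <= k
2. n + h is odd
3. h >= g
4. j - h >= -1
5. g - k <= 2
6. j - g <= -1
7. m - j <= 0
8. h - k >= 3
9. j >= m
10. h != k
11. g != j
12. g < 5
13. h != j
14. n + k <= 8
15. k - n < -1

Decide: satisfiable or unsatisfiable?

Constraints 4, 5, 6, and 8 give k − g ≥ -2, g − j ≥ 1, j − h ≥ -1, h − k ≥ 3.
Adding all 4 inequalities: the left sides telescope to 0, and the right sides sum to (-2) + 1 + (-1) + 3 = 1. So 0 ≥ 1, which is false.

Unsatisfiable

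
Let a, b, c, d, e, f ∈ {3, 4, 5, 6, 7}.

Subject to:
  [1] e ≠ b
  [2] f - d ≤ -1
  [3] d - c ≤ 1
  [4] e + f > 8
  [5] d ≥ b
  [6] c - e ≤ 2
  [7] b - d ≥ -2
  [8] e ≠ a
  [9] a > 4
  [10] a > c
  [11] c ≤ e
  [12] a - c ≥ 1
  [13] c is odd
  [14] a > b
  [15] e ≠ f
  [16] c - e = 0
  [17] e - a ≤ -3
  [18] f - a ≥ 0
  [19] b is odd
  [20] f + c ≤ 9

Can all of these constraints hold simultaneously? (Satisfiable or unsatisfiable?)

Unsatisfiable

Constraints 2, 3, 6, 17, and 18 give c − d ≥ -1, d − f ≥ 1, f − a ≥ 0, a − e ≥ 3, e − c ≥ -2.
Adding all 5 inequalities: the left sides telescope to 0, and the right sides sum to (-1) + 1 + 0 + 3 + (-2) = 1. So 0 ≥ 1, which is false.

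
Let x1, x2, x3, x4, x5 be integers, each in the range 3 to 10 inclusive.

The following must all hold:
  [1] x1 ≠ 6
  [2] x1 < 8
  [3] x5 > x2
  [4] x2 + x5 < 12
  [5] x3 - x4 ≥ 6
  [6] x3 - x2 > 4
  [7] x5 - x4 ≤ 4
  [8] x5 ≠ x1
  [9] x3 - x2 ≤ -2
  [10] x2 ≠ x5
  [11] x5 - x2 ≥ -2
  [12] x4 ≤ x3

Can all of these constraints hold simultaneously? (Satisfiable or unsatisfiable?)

Constraints 5, 7, 9, and 11 give x3 − x4 ≥ 6, x4 − x5 ≥ -4, x5 − x2 ≥ -2, x2 − x3 ≥ 2.
Adding all 4 inequalities: the left sides telescope to 0, and the right sides sum to 6 + (-4) + (-2) + 2 = 2. So 0 ≥ 2, which is false.

Unsatisfiable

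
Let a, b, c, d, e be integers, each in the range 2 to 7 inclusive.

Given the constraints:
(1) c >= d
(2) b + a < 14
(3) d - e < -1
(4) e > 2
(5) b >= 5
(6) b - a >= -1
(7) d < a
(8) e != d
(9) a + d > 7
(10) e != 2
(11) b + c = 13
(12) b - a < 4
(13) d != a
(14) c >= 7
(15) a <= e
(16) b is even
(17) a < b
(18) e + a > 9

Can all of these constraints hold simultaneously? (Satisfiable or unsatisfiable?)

Try a = 5, b = 6, c = 7, d = 3, e = 7.
Check constraint 2: b + a = 11; constraint 3: d - e = -4; constraint 6: b - a = 1. The remaining constraints are straightforward to verify.

Satisfiable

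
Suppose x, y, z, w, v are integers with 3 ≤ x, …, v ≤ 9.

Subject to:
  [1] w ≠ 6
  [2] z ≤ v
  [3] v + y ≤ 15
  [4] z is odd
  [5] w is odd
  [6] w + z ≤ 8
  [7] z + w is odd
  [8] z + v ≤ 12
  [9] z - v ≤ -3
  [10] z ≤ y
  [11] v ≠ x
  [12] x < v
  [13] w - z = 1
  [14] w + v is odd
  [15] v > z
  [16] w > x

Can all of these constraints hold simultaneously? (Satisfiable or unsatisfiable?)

Unsatisfiable

Constraint 4 makes z odd and constraint 5 makes w odd, so z + w must be even. Constraint 7 says z + w is odd — contradiction.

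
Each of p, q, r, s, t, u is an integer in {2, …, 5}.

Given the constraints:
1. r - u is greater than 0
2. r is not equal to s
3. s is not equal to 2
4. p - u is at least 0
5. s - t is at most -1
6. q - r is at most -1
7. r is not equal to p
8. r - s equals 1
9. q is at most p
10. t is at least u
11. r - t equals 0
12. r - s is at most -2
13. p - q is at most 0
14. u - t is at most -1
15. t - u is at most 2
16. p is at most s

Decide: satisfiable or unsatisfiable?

Constraints 4, 5, 6, 12, 13, and 15 give u − t ≥ -2, t − s ≥ 1, s − r ≥ 2, r − q ≥ 1, q − p ≥ 0, p − u ≥ 0.
Adding all 6 inequalities: the left sides telescope to 0, and the right sides sum to (-2) + 1 + 2 + 1 + 0 + 0 = 2. So 0 ≥ 2, which is false.

Unsatisfiable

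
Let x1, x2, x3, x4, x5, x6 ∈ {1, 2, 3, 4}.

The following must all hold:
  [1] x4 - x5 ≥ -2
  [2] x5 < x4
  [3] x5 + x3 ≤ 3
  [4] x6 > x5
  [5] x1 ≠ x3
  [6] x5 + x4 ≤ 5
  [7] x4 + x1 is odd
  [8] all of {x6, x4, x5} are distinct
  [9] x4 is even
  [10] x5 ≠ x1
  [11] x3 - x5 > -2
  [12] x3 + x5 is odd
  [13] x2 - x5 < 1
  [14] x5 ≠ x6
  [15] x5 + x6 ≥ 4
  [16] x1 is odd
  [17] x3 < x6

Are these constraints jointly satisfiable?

The assignment x1 = 3, x2 = 1, x3 = 2, x4 = 2, x5 = 1, x6 = 4 works:
  constraint 1 holds since x4 - x5 = 1.
  constraint 3 holds since x5 + x3 = 3.
The rest check out directly.

Satisfiable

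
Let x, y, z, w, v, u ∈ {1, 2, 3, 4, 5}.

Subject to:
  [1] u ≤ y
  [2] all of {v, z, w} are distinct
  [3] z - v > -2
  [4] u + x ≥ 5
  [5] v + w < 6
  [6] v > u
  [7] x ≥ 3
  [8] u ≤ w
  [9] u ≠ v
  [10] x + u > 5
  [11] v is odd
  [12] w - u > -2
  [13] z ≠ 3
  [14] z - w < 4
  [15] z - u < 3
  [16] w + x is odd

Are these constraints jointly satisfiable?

Satisfiable

Try x = 5, y = 4, z = 4, w = 2, v = 3, u = 2.
Check constraint 3: z - v = 1; constraint 4: u + x = 7. The remaining constraints are straightforward to verify.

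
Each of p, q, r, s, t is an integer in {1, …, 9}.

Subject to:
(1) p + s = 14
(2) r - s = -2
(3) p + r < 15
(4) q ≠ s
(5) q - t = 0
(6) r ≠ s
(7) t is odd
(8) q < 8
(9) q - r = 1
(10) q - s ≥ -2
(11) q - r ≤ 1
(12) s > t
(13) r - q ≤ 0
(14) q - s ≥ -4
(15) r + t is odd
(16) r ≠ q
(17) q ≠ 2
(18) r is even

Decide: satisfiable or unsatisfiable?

Satisfiable

Try p = 8, q = 5, r = 4, s = 6, t = 5.
Check constraint 1: p + s = 14; constraint 2: r - s = -2. The remaining constraints are straightforward to verify.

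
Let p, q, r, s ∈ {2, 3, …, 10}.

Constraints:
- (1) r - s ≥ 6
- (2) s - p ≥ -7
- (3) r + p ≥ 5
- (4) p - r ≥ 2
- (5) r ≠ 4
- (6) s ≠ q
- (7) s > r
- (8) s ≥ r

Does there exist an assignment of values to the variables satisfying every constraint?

Constraints 1, 2, and 4 give r − s ≥ 6, s − p ≥ -7, p − r ≥ 2.
Adding all 3 inequalities: the left sides telescope to 0, and the right sides sum to 6 + (-7) + 2 = 1. So 0 ≥ 1, which is false.

Unsatisfiable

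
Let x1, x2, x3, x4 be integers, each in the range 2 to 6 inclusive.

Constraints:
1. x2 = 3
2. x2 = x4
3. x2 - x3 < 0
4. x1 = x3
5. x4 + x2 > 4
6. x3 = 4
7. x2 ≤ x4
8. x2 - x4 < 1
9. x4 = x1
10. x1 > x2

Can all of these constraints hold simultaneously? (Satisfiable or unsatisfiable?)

Unsatisfiable

Constraint 1 fixes x2 = 3 and constraint 6 fixes x3 = 4. Constraints 2, 4, and 9 give x2 = x4 = x1 = x3, so x2 = x3. But 3 ≠ 4 — contradiction.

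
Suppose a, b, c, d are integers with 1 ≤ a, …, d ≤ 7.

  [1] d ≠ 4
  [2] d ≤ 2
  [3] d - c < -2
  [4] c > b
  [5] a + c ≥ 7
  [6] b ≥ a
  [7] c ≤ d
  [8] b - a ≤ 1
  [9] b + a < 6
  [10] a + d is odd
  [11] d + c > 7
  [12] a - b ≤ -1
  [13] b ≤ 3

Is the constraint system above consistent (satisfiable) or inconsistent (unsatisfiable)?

Unsatisfiable

From constraints 6 and 13: a ≤ b ≤ 3. From constraints 2 and 7: c ≤ d ≤ 2. Hence a + c ≤ 5. But constraint 5 requires a + c ≥ 7, and 7 > 5. Contradiction.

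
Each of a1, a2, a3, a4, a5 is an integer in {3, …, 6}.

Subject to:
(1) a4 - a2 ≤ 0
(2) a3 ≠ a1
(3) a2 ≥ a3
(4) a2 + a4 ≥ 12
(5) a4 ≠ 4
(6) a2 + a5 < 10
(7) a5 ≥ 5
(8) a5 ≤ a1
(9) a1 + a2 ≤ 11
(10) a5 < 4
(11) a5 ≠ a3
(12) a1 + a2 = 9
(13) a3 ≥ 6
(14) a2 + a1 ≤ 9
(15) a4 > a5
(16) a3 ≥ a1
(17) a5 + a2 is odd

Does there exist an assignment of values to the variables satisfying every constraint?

From constraints 3 and 13: a2 ≥ a3 ≥ 6. From constraints 7 and 8: a1 ≥ a5 ≥ 5. Hence a2 + a1 ≥ 11. But constraint 14 requires a2 + a1 ≤ 9, and 9 < 11. Contradiction.

Unsatisfiable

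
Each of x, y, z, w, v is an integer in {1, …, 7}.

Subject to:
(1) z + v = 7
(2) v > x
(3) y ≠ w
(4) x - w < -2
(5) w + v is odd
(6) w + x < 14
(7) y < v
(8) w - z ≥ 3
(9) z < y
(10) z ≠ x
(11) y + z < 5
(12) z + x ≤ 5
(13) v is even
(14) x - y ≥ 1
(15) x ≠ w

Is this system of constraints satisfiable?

Satisfiable

Try x = 4, y = 3, z = 1, w = 7, v = 6.
Check constraint 1: z + v = 7; constraint 4: x - w = -3; constraint 6: w + x = 11. The remaining constraints are straightforward to verify.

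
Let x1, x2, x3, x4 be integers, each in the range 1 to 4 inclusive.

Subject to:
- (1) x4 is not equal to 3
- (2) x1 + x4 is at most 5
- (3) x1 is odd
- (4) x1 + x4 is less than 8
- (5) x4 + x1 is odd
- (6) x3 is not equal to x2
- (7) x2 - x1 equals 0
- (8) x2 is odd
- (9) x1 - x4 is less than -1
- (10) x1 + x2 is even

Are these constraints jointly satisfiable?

Satisfiable

The assignment x1 = 1, x2 = 1, x3 = 2, x4 = 4 works:
  constraint 2 holds since x1 + x4 = 5.
  constraint 4 holds since x1 + x4 = 5.
The rest check out directly.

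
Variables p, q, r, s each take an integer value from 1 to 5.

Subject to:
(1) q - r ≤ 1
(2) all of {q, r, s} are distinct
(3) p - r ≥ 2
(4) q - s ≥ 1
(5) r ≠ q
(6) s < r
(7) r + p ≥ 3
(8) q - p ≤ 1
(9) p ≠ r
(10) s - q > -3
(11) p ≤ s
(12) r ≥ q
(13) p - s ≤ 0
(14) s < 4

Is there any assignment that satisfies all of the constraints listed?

Constraints 1, 3, 4, and 13 give s − p ≥ 0, p − r ≥ 2, r − q ≥ -1, q − s ≥ 1.
Adding all 4 inequalities: the left sides telescope to 0, and the right sides sum to 0 + 2 + (-1) + 1 = 2. So 0 ≥ 2, which is false.

Unsatisfiable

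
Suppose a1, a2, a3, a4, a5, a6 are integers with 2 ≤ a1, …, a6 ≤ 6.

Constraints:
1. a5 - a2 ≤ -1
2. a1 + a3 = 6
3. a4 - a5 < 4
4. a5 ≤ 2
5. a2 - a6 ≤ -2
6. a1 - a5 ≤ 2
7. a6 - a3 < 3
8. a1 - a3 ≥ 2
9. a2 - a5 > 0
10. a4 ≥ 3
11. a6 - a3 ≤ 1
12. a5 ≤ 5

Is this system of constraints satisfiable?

Unsatisfiable

Constraints 1, 5, 6, 8, and 11 give a5 − a1 ≥ -2, a1 − a3 ≥ 2, a3 − a6 ≥ -1, a6 − a2 ≥ 2, a2 − a5 ≥ 1.
Adding all 5 inequalities: the left sides telescope to 0, and the right sides sum to (-2) + 2 + (-1) + 2 + 1 = 2. So 0 ≥ 2, which is false.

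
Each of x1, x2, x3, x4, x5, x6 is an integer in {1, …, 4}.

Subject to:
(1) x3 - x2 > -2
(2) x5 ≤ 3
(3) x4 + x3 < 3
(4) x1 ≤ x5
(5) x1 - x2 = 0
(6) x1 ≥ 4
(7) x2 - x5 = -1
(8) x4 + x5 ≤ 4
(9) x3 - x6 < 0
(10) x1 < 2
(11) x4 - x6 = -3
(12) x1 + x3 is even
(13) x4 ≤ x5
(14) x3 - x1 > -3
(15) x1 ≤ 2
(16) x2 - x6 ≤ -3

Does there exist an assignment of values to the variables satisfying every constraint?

From constraint 6: x1 ≥ 4. From constraints 2 and 4: x1 ≤ x5 and x5 ≤ 3, so x1 ≤ 3. But 3 < 4, so no value of x1 works.

Unsatisfiable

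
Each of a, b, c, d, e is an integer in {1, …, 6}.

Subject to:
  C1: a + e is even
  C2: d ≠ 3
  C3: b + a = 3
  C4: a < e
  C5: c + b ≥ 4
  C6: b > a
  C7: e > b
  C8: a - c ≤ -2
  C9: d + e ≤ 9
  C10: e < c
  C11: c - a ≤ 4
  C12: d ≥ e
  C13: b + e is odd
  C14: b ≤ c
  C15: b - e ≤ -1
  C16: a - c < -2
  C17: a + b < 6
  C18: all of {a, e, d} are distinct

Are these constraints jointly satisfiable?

One satisfying assignment is a = 1, b = 2, c = 4, d = 4, e = 3.
For the less obvious constraints — constraint 3: b + a = 3; constraint 5: c + b = 6 — and the others hold by inspection.

Satisfiable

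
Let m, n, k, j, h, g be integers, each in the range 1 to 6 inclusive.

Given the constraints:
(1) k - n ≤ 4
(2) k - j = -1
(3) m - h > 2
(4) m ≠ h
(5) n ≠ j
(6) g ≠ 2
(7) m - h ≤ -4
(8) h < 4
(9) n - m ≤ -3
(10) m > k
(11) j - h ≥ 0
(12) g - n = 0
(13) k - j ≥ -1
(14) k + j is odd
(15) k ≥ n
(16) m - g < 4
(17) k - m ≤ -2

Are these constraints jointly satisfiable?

Constraints 1, 7, 9, 11, and 13 give n − k ≥ -4, k − j ≥ -1, j − h ≥ 0, h − m ≥ 4, m − n ≥ 3.
Adding all 5 inequalities: the left sides telescope to 0, and the right sides sum to (-4) + (-1) + 0 + 4 + 3 = 2. So 0 ≥ 2, which is false.

Unsatisfiable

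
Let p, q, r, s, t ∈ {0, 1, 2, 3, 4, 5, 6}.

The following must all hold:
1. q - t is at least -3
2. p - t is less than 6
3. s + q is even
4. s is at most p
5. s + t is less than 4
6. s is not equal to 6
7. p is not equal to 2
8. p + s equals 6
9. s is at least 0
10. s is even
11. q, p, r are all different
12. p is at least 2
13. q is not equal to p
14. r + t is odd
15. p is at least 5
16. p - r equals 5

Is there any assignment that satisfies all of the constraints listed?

Satisfiable

The assignment p = 6, q = 0, r = 1, s = 0, t = 2 works:
  constraint 1 holds since q - t = -2.
  constraint 2 holds since p - t = 4.
  constraint 5 holds since s + t = 2.
The rest check out directly.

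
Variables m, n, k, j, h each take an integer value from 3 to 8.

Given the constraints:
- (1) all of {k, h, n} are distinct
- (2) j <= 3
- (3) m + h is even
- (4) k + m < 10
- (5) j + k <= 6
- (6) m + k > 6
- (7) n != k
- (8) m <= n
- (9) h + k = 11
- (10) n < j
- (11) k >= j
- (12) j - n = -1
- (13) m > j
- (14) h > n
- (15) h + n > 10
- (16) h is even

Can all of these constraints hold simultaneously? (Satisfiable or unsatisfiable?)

Constraints 8, 10, and 13 give m ≤ n, n < j, j < m. Chaining: m ≤ n < j < m, which forces m < m — impossible.

Unsatisfiable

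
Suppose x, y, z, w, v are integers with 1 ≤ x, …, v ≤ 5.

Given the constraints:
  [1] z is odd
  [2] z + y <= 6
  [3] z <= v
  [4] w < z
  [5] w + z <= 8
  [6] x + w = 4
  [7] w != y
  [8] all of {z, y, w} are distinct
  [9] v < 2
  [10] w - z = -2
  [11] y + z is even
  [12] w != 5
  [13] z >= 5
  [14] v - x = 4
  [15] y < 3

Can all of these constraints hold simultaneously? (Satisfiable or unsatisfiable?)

Unsatisfiable

From constraints 3 and 13: v ≥ z and z ≥ 5, so v ≥ 5. From constraint 9: v ≤ 1. But 1 < 5, so no value of v works.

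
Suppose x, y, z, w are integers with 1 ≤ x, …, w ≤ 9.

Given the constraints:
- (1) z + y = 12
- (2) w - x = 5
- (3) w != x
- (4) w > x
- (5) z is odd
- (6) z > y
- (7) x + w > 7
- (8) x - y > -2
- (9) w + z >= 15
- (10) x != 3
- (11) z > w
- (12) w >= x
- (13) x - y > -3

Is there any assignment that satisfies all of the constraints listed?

Satisfiable

Take x = 2, y = 3, z = 9, w = 7. Then constraint 1: z + y = 12; constraint 2: w - x = 5, and every other listed constraint is also met.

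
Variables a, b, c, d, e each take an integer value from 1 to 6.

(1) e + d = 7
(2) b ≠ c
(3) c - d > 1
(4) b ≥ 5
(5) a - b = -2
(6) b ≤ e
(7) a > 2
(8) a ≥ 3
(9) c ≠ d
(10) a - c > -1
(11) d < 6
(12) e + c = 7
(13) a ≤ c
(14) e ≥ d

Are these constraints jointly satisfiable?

From constraints 4 and 6: e ≥ b ≥ 5. From constraints 8 and 13: c ≥ a ≥ 3. Hence e + c ≥ 8. But constraint 12 requires e + c = 7, and 7 < 8. Contradiction.

Unsatisfiable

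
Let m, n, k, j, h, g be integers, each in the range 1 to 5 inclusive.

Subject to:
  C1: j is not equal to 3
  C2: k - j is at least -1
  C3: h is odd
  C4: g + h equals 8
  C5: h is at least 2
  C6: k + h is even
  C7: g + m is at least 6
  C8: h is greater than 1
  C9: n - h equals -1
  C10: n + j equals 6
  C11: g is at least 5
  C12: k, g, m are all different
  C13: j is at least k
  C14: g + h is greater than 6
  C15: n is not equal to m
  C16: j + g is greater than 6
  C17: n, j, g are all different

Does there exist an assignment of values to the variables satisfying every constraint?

Take m = 1, n = 2, k = 3, j = 4, h = 3, g = 5. Then constraint 2: k - j = -1; constraint 4: g + h = 8, and every other listed constraint is also met.

Satisfiable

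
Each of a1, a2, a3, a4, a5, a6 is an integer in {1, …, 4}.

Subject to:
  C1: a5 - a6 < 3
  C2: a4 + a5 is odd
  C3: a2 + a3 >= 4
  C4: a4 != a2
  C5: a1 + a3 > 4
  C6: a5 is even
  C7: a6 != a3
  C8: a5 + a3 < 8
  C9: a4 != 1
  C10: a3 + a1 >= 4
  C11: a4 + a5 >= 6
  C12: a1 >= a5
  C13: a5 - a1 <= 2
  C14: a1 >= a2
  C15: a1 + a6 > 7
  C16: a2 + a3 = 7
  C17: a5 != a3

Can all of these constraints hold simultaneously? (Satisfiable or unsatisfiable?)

Try a1 = 4, a2 = 4, a3 = 3, a4 = 3, a5 = 4, a6 = 4.
Check constraint 1: a5 - a6 = 0; constraint 3: a2 + a3 = 7. The remaining constraints are straightforward to verify.

Satisfiable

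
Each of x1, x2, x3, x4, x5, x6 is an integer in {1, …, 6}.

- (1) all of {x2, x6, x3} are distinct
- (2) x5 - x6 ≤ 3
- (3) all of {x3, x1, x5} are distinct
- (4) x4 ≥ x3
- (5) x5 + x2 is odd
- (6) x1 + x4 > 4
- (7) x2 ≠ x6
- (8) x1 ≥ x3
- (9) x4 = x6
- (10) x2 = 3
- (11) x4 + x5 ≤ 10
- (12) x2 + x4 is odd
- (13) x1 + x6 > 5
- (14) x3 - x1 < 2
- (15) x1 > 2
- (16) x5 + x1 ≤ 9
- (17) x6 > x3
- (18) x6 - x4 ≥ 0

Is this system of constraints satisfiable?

Take x1 = 3, x2 = 3, x3 = 2, x4 = 4, x5 = 6, x6 = 4. Then constraint 2: x5 - x6 = 2; constraint 6: x1 + x4 = 7, and every other listed constraint is also met.

Satisfiable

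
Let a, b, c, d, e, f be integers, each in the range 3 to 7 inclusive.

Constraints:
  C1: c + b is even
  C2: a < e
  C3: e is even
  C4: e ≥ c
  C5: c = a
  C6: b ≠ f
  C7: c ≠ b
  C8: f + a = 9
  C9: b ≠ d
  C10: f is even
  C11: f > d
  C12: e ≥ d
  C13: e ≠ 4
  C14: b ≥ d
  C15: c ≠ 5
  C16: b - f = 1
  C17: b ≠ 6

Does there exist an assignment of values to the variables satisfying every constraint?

Satisfiable

Try a = 3, b = 7, c = 3, d = 4, e = 6, f = 6.
Check constraint 8: f + a = 9; constraint 16: b - f = 1. The remaining constraints are straightforward to verify.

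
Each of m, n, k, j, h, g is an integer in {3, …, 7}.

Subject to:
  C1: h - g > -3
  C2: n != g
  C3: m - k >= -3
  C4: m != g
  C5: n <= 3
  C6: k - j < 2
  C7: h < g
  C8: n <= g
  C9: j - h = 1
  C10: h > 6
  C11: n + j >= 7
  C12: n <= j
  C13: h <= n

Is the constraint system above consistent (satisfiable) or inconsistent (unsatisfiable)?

Unsatisfiable

From constraint 10: h ≥ 7. From constraints 5 and 13: h ≤ n and n ≤ 3, so h ≤ 3. But 3 < 7, so no value of h works.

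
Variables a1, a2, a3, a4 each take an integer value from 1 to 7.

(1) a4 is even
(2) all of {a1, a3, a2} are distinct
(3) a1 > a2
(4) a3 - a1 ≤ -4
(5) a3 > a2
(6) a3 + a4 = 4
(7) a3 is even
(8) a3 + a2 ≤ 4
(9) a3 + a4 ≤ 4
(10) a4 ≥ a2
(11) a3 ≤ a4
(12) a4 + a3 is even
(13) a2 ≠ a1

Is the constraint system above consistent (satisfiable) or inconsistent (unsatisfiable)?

One satisfying assignment is a1 = 7, a2 = 1, a3 = 2, a4 = 2.
For the less obvious constraints — constraint 4: a3 - a1 = -5; constraint 6: a3 + a4 = 4 — and the others hold by inspection.

Satisfiable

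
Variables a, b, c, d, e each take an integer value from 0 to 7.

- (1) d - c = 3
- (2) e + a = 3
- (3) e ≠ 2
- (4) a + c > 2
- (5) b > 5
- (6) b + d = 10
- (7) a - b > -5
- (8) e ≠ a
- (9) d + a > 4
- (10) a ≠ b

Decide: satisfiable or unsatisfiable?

Try a = 3, b = 6, c = 1, d = 4, e = 0.
Check constraint 1: d - c = 3; constraint 2: e + a = 3; constraint 4: a + c = 4. The remaining constraints are straightforward to verify.

Satisfiable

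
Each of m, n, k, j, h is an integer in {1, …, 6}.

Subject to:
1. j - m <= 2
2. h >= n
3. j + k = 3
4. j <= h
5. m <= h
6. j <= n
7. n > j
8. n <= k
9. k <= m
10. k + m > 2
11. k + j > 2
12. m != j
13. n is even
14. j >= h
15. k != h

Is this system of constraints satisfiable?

Unsatisfiable

Constraints 5, 7, 8, 9, and 14 give m ≤ h, h ≤ j, j < n, n ≤ k, k ≤ m. Chaining: m ≤ h ≤ j < n ≤ k ≤ m, which forces m < m — impossible.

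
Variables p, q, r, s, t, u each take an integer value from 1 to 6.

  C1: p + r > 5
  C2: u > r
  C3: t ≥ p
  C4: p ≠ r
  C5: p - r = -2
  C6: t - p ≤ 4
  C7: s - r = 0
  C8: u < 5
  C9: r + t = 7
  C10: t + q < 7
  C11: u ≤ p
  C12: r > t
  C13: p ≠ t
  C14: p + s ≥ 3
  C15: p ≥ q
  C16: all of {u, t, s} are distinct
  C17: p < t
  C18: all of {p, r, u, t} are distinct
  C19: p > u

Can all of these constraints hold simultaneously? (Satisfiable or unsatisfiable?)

Unsatisfiable

Constraints 2, 12, 17, and 19 give t < r, r < u, u < p, p < t. Chaining: t < r < u < p < t, which forces t < t — impossible.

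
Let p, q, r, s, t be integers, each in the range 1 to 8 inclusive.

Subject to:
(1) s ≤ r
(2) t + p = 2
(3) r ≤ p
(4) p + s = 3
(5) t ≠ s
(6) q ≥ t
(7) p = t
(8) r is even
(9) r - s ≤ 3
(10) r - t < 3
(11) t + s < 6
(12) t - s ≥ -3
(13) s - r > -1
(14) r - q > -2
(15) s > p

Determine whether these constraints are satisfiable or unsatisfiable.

Unsatisfiable

Constraints 1, 3, and 15 give r ≤ p, p < s, s ≤ r. Chaining: r ≤ p < s ≤ r, which forces r < r — impossible.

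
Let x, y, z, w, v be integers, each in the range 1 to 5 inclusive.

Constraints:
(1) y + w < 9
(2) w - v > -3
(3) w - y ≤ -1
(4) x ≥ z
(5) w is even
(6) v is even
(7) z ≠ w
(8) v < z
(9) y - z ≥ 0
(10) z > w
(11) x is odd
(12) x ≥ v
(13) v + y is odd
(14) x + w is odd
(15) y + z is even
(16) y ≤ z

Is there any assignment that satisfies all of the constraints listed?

Setting (x, y, z, w, v) = (5, 5, 5, 2, 2) satisfies everything: constraint 1: y + w = 7; constraint 2: w - v = 0, and the others follow.

Satisfiable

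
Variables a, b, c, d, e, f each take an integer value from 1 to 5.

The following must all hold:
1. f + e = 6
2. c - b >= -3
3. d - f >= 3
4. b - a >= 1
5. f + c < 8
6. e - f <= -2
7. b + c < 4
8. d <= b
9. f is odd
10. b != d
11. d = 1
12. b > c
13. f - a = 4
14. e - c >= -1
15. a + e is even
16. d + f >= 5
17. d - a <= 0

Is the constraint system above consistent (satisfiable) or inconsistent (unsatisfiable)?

Unsatisfiable

Constraints 2, 3, 4, 6, 14, and 17 give f − e ≥ 2, e − c ≥ -1, c − b ≥ -3, b − a ≥ 1, a − d ≥ 0, d − f ≥ 3.
Adding all 6 inequalities: the left sides telescope to 0, and the right sides sum to 2 + (-1) + (-3) + 1 + 0 + 3 = 2. So 0 ≥ 2, which is false.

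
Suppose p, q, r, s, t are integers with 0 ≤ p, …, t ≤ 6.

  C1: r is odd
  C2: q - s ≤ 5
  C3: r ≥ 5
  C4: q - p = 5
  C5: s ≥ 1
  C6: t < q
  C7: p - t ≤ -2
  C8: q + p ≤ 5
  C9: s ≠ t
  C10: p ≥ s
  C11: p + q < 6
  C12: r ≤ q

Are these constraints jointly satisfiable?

From constraints 3 and 12: q ≥ r ≥ 5. From constraints 5 and 10: p ≥ s ≥ 1. Hence q + p ≥ 6. But constraint 8 requires q + p ≤ 5, and 5 < 6. Contradiction.

Unsatisfiable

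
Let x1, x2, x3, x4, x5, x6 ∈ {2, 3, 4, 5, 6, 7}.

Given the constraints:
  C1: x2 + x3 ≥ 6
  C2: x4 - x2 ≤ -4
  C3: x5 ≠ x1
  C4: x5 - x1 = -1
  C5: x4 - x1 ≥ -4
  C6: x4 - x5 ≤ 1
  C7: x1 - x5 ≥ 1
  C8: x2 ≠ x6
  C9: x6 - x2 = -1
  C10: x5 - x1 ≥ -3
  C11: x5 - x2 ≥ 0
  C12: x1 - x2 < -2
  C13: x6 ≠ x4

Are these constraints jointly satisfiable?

Unsatisfiable

Constraints 2, 5, 7, and 11 give x5 − x2 ≥ 0, x2 − x4 ≥ 4, x4 − x1 ≥ -4, x1 − x5 ≥ 1.
Adding all 4 inequalities: the left sides telescope to 0, and the right sides sum to 0 + 4 + (-4) + 1 = 1. So 0 ≥ 1, which is false.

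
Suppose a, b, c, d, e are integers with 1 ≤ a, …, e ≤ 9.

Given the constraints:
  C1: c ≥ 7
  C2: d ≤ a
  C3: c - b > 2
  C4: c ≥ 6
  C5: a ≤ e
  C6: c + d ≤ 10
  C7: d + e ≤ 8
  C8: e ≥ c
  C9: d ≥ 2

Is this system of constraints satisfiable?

Unsatisfiable

From constraint 9: d ≥ 2. From constraints 1 and 8: e ≥ c ≥ 7. Hence d + e ≥ 9. But constraint 7 requires d + e ≤ 8, and 8 < 9. Contradiction.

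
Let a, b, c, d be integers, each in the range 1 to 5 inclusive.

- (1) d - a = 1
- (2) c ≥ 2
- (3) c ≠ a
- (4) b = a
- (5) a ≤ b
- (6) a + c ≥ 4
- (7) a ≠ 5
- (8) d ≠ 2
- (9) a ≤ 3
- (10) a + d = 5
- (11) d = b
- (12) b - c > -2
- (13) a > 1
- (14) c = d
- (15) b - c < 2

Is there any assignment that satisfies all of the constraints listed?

From constraints 4, 11, and 14, c = d = b = a, so c = a. But constraint 3 says c ≠ a. Contradiction.

Unsatisfiable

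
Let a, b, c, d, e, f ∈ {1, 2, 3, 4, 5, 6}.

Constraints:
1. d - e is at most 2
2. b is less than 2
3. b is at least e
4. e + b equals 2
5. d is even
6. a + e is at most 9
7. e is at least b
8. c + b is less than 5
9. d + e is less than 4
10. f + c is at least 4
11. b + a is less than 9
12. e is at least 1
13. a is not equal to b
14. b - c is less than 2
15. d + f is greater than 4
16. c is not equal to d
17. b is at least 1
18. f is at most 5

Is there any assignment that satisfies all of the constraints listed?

Satisfiable

One satisfying assignment is a = 5, b = 1, c = 1, d = 2, e = 1, f = 5.
For the less obvious constraints — constraint 1: d - e = 1; constraint 4: e + b = 2; constraint 6: a + e = 6 — and the others hold by inspection.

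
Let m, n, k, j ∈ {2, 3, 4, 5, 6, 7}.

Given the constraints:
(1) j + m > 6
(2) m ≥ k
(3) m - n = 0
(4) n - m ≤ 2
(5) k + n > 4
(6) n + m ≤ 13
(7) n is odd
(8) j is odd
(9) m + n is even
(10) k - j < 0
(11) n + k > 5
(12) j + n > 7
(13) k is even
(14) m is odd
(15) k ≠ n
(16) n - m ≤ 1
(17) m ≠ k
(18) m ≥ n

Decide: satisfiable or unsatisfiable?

Satisfiable

One satisfying assignment is m = 5, n = 5, k = 2, j = 3.
For the less obvious constraints — constraint 1: j + m = 8; constraint 3: m - n = 0; constraint 4: n - m = 0 — and the others hold by inspection.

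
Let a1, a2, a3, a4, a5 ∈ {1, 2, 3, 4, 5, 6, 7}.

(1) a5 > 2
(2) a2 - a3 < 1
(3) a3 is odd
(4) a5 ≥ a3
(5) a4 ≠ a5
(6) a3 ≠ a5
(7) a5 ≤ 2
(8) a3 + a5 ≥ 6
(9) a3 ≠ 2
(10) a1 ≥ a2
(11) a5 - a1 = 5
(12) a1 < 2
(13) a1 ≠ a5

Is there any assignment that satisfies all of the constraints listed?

Unsatisfiable

From constraint 1: a5 ≥ 3. From constraint 7: a5 ≤ 2. But 2 < 3, so no value of a5 works.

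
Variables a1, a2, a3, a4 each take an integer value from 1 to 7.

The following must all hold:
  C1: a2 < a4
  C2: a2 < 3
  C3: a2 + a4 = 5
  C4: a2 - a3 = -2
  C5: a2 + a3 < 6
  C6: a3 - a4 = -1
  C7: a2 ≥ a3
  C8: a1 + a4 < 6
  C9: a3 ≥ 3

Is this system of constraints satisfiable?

From constraints 7 and 9: a2 ≥ a3 and a3 ≥ 3, so a2 ≥ 3. From constraint 2: a2 ≤ 2. But 2 < 3, so no value of a2 works.

Unsatisfiable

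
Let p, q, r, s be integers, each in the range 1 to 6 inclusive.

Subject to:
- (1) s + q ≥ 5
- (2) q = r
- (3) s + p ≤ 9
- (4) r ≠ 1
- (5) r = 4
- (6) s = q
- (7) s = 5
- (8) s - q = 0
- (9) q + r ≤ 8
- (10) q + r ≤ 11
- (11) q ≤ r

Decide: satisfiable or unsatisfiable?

Constraint 7 fixes s = 5 and constraint 5 fixes r = 4. Constraints 2 and 6 give s = q = r, so s = r. But 5 ≠ 4 — contradiction.

Unsatisfiable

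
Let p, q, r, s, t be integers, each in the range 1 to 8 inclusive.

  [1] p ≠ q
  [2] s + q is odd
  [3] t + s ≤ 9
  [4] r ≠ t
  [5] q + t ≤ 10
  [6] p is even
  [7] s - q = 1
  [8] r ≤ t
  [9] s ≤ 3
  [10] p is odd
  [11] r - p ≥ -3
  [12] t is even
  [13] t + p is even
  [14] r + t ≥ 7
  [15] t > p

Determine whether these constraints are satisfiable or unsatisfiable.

Unsatisfiable

Constraint 12 makes t even and constraint 10 makes p odd, so t + p must be odd. Constraint 13 says t + p is even — contradiction.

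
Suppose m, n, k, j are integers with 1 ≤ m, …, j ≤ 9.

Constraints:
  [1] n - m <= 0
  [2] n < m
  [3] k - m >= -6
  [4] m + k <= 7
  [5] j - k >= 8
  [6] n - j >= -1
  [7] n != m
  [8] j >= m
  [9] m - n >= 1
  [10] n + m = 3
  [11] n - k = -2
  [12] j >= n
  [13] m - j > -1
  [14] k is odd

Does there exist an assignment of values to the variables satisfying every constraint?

Constraints 3, 5, 6, and 9 give k − m ≥ -6, m − n ≥ 1, n − j ≥ -1, j − k ≥ 8.
Adding all 4 inequalities: the left sides telescope to 0, and the right sides sum to (-6) + 1 + (-1) + 8 = 2. So 0 ≥ 2, which is false.

Unsatisfiable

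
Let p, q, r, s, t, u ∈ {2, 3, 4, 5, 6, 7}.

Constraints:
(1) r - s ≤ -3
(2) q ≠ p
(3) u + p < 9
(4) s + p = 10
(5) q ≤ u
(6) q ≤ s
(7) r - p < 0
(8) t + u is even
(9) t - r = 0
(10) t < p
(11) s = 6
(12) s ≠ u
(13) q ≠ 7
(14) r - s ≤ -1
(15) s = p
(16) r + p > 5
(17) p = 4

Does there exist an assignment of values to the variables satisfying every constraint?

Unsatisfiable

Constraint 11 fixes s = 6 and constraint 17 fixes p = 4, but constraint 15 requires s = p. Since 6 ≠ 4, contradiction.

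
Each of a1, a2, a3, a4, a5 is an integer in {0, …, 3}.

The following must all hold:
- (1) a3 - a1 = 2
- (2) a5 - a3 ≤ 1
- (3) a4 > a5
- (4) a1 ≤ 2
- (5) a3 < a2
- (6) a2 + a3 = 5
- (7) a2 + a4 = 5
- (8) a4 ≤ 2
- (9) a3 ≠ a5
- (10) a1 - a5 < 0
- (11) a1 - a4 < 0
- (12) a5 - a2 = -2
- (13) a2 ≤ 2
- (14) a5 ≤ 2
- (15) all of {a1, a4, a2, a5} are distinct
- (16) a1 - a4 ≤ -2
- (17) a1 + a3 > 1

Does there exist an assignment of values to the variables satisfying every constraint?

Constraints 4, 8, 13, and 14 confine each of a1, a4, a2, a5 to the 3 values {0, …, 2} (the domain already gives each ≥ 0).
Constraint 15 requires all 4 of them to be distinct, but only 3 values are available — impossible by the pigeonhole principle.

Unsatisfiable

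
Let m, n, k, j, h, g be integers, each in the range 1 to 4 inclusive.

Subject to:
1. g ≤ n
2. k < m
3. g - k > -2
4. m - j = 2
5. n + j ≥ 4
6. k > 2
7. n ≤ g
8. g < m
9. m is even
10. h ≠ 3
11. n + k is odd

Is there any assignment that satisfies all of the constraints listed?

Satisfiable

One satisfying assignment is m = 4, n = 2, k = 3, j = 2, h = 4, g = 2.
For the less obvious constraints — constraint 3: g - k = -1; constraint 4: m - j = 2 — and the others hold by inspection.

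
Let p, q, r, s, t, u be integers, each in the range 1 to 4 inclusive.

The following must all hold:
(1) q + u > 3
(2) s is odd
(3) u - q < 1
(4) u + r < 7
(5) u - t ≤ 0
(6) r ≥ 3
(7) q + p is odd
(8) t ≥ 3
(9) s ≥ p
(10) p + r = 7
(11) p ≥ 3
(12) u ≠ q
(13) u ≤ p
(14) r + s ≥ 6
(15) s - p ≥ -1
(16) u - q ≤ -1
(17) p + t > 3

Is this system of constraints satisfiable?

Take p = 3, q = 4, r = 4, s = 3, t = 3, u = 2. Then constraint 1: q + u = 6; constraint 3: u - q = -2, and every other listed constraint is also met.

Satisfiable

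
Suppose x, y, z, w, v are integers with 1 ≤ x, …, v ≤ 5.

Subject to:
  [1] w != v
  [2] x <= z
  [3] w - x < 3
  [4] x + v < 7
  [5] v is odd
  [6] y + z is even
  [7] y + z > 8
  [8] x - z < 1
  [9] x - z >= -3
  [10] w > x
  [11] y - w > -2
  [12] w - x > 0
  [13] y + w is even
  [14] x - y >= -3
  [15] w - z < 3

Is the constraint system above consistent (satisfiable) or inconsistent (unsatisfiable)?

Try x = 4, y = 5, z = 5, w = 5, v = 1.
Check constraint 3: w - x = 1; constraint 4: x + v = 5; constraint 7: y + z = 10. The remaining constraints are straightforward to verify.

Satisfiable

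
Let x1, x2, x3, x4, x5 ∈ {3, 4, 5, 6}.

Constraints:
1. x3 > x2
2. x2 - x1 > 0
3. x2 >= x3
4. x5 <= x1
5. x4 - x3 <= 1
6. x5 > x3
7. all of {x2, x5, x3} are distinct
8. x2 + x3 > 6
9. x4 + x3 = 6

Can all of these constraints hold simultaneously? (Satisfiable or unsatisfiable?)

Constraints 1, 2, 4, and 6 give x3 < x5, x5 ≤ x1, x1 < x2, x2 < x3. Chaining: x3 < x5 ≤ x1 < x2 < x3, which forces x3 < x3 — impossible.

Unsatisfiable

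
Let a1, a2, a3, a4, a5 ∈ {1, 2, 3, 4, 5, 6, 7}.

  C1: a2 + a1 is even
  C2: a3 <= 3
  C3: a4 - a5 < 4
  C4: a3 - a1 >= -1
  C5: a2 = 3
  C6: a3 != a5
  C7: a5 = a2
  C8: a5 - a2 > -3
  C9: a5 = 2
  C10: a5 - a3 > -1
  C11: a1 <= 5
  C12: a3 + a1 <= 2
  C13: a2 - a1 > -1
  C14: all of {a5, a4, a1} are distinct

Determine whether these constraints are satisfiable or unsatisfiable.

Unsatisfiable

Constraint 9 fixes a5 = 2 and constraint 5 fixes a2 = 3, but constraint 7 requires a5 = a2. Since 2 ≠ 3, contradiction.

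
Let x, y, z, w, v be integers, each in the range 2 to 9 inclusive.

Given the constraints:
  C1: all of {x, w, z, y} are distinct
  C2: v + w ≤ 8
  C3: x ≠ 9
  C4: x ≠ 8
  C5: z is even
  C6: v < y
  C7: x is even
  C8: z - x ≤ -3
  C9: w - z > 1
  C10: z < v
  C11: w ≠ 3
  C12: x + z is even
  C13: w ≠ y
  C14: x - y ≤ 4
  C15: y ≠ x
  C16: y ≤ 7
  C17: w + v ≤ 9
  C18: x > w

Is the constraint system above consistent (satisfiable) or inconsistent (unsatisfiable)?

Satisfiable

One satisfying assignment is x = 6, y = 5, z = 2, w = 4, v = 4.
For the less obvious constraints — constraint 2: v + w = 8; constraint 8: z - x = -4 — and the others hold by inspection.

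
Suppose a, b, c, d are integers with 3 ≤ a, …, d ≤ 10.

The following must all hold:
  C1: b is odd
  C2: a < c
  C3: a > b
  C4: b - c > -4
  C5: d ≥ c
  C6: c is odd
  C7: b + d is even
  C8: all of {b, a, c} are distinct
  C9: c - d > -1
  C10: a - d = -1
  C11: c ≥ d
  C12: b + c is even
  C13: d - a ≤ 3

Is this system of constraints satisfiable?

Satisfiable

Setting (a, b, c, d) = (4, 3, 5, 5) satisfies everything: constraint 4: b - c = -2; constraint 9: c - d = 0, and the others follow.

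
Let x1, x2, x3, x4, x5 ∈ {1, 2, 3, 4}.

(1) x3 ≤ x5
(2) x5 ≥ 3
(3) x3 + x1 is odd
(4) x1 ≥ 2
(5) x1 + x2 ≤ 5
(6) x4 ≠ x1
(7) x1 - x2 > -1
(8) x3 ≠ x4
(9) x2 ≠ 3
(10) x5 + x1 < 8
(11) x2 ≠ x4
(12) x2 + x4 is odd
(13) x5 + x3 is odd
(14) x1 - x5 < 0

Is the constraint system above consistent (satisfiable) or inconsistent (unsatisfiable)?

One satisfying assignment is x1 = 2, x2 = 2, x3 = 1, x4 = 3, x5 = 4.
For the less obvious constraints — constraint 5: x1 + x2 = 4; constraint 7: x1 - x2 = 0; constraint 10: x5 + x1 = 6 — and the others hold by inspection.

Satisfiable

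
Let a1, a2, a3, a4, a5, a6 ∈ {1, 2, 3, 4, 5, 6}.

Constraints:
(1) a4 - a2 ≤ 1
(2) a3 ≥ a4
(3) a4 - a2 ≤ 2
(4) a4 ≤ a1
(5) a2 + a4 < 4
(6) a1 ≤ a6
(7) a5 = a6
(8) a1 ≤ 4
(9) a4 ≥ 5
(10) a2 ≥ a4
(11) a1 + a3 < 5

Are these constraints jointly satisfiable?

From constraint 9: a4 ≥ 5. From constraints 4 and 8: a4 ≤ a1 and a1 ≤ 4, so a4 ≤ 4. But 4 < 5, so no value of a4 works.

Unsatisfiable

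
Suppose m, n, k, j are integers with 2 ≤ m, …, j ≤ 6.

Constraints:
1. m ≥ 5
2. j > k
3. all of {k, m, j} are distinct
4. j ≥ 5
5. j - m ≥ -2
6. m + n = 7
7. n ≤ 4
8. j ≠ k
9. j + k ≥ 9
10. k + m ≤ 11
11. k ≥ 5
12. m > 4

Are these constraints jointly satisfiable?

Unsatisfiable

Constraints 1, 4, and 11 confine each of k, m, j to the 2 values {5, 6} (the domain already gives each ≤ 6).
Constraint 3 requires all 3 of them to be distinct, but only 2 values are available — impossible by the pigeonhole principle.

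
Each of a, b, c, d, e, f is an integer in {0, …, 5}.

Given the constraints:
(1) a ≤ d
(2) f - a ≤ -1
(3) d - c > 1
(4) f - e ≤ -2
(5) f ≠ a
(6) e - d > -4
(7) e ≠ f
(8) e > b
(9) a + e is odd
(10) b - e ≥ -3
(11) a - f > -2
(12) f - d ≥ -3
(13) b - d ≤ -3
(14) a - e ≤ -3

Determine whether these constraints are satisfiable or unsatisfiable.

Unsatisfiable

Constraints 2, 10, 12, 13, and 14 give e − a ≥ 3, a − f ≥ 1, f − d ≥ -3, d − b ≥ 3, b − e ≥ -3.
Adding all 5 inequalities: the left sides telescope to 0, and the right sides sum to 3 + 1 + (-3) + 3 + (-3) = 1. So 0 ≥ 1, which is false.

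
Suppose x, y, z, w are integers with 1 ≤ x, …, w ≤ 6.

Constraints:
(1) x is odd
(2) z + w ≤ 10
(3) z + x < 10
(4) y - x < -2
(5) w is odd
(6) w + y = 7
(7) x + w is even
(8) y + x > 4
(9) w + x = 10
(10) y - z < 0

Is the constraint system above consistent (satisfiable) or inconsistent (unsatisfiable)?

Setting (x, y, z, w) = (5, 2, 4, 5) satisfies everything: constraint 2: z + w = 9; constraint 3: z + x = 9; constraint 4: y - x = -3, and the others follow.

Satisfiable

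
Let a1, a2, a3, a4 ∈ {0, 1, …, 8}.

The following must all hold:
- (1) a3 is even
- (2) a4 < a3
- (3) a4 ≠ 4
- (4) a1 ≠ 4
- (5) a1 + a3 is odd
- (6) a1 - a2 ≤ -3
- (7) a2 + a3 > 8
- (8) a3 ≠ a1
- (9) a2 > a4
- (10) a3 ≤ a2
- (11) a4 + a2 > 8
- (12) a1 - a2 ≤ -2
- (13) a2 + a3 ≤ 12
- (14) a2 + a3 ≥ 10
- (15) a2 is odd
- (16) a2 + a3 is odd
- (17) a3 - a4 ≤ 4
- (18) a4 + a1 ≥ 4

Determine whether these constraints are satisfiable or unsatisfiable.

Satisfiable

One satisfying assignment is a1 = 3, a2 = 7, a3 = 4, a4 = 3.
For the less obvious constraints — constraint 6: a1 - a2 = -4; constraint 7: a2 + a3 = 11; constraint 11: a4 + a2 = 10 — and the others hold by inspection.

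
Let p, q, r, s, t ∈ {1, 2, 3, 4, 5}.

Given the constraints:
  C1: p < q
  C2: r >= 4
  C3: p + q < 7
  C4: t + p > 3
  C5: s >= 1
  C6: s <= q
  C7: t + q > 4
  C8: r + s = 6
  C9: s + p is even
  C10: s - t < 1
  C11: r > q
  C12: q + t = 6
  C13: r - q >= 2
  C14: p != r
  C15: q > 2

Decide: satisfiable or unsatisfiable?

The assignment p = 1, q = 3, r = 5, s = 1, t = 3 works:
  constraint 3 holds since p + q = 4.
  constraint 4 holds since t + p = 4.
The rest check out directly.

Satisfiable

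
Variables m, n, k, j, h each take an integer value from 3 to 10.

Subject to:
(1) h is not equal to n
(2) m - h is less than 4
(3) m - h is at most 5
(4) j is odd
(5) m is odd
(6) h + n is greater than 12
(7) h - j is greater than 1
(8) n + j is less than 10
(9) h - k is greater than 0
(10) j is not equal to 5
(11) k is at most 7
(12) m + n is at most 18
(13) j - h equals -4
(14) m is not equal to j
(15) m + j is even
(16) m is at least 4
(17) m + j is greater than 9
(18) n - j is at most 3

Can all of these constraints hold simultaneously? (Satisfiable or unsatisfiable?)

Satisfiable

Setting (m, n, k, j, h) = (9, 6, 6, 3, 7) satisfies everything: constraint 2: m - h = 2; constraint 3: m - h = 2; constraint 6: h + n = 13, and the others follow.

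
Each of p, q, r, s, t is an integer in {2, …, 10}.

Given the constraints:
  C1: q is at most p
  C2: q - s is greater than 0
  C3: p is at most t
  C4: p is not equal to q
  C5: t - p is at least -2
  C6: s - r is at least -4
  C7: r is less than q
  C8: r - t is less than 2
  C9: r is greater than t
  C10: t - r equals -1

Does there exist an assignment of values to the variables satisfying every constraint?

Unsatisfiable

Constraints 1, 3, 7, and 9 give q ≤ p, p ≤ t, t < r, r < q. Chaining: q ≤ p ≤ t < r < q, which forces q < q — impossible.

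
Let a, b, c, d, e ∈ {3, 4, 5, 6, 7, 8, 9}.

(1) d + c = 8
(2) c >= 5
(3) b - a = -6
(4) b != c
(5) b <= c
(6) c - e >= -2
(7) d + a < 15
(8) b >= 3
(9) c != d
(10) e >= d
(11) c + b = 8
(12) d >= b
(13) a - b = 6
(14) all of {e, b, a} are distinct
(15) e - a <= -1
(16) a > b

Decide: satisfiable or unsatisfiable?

Setting (a, b, c, d, e) = (9, 3, 5, 3, 6) satisfies everything: constraint 1: d + c = 8; constraint 3: b - a = -6, and the others follow.

Satisfiable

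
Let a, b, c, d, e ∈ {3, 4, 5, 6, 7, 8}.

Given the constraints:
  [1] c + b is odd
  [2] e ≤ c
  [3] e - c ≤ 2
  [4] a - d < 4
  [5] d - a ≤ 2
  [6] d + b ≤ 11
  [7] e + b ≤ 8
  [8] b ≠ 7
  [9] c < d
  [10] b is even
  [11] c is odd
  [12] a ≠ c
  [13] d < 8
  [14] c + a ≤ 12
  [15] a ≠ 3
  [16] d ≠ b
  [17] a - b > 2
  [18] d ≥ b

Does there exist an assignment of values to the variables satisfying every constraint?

Satisfiable

Setting (a, b, c, d, e) = (8, 4, 3, 7, 3) satisfies everything: constraint 3: e - c = 0; constraint 4: a - d = 1; constraint 5: d - a = -1, and the others follow.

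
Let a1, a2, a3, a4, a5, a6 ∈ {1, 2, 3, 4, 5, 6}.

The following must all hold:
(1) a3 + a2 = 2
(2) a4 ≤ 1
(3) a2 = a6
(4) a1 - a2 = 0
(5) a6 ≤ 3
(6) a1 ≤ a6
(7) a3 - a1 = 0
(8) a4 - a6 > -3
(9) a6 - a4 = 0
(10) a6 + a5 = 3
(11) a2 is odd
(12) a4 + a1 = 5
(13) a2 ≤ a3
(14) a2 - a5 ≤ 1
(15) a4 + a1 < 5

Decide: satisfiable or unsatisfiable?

From constraint 2: a4 ≤ 1. From constraints 5 and 6: a1 ≤ a6 ≤ 3. Hence a4 + a1 ≤ 4. But constraint 12 requires a4 + a1 = 5, and 5 > 4. Contradiction.

Unsatisfiable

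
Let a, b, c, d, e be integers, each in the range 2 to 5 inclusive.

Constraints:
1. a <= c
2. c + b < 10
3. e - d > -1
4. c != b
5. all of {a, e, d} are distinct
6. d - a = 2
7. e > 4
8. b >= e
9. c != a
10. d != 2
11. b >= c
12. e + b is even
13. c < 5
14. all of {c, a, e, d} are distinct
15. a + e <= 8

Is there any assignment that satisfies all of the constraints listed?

Satisfiable

One satisfying assignment is a = 2, b = 5, c = 3, d = 4, e = 5.
For the less obvious constraints — constraint 2: c + b = 8; constraint 3: e - d = 1 — and the others hold by inspection.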